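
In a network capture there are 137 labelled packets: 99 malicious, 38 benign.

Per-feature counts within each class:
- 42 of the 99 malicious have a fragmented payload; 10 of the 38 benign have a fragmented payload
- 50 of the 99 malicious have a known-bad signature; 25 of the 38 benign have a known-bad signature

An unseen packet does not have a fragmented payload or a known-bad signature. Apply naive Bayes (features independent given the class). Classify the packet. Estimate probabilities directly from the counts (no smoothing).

malicious

malicious: (99/137) × (57/99) × (49/99) ≈ 0.205928
benign: (38/137) × (28/38) × (13/38) ≈ 0.0699193
Highest score → malicious.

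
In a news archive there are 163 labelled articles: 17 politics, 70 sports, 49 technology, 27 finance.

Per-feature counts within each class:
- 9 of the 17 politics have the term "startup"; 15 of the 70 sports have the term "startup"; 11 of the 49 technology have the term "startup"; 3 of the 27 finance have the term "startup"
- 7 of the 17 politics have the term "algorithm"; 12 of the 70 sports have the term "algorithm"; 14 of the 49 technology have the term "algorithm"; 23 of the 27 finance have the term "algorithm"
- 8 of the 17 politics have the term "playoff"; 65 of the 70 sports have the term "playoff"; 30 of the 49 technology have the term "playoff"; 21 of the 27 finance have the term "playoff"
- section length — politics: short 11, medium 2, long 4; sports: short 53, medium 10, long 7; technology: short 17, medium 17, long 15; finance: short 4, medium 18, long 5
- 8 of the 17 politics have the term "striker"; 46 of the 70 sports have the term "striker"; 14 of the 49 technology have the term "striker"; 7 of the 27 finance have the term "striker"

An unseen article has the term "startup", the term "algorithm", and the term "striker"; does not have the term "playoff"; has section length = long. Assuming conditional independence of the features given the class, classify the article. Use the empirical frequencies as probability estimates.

politics: (17/163) × (9/17) × (7/17) × (9/17) × (4/17) × (8/17) ≈ 0.00133275
sports: (70/163) × (15/70) × (12/70) × (5/70) × (7/70) × (46/70) ≈ 0.0000740489
technology: (49/163) × (11/49) × (14/49) × (19/49) × (15/49) × (14/49) ≈ 0.000653916
finance: (27/163) × (3/27) × (23/27) × (6/27) × (5/27) × (7/27) ≈ 0.000167273
Highest score → politics.

politics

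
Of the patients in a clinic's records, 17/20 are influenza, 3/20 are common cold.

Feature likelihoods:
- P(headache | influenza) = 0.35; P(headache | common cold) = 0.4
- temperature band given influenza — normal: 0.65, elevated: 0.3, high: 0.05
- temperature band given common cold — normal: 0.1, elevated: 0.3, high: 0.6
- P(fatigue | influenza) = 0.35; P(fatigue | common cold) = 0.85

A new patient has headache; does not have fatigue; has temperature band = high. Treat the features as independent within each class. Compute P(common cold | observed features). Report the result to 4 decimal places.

influenza: 0.85 × 0.35 × 0.05 × (1−0.35) = 0.00966875
common cold: 0.15 × 0.4 × 0.6 × (1−0.85) = 0.0054
P(common cold | x) = 0.0054 / 0.01506875 ≈ 0.3584

0.3584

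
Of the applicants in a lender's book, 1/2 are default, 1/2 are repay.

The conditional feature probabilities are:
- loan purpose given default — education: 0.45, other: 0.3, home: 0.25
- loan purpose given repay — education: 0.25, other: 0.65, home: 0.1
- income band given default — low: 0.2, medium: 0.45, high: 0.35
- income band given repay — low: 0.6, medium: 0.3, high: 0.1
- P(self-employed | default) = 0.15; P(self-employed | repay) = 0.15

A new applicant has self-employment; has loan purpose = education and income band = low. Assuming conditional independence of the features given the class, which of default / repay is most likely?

default: 0.5 × 0.45 × 0.2 × 0.15 = 0.00675
repay: 0.5 × 0.25 × 0.6 × 0.15 = 0.01125
Highest score → repay.

repay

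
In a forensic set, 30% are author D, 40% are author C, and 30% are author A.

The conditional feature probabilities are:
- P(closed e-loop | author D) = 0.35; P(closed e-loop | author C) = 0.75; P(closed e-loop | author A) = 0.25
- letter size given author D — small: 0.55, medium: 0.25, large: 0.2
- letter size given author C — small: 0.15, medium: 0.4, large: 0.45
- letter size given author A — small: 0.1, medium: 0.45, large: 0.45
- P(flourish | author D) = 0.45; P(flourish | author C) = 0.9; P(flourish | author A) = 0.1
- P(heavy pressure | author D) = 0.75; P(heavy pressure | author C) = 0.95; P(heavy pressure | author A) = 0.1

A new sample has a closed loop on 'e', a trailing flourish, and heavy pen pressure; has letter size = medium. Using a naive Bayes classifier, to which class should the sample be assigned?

author C

author D: 0.3 × 0.35 × 0.25 × 0.45 × 0.75 = 0.008859375
author C: 0.4 × 0.75 × 0.4 × 0.9 × 0.95 = 0.1026
author A: 0.3 × 0.25 × 0.45 × 0.1 × 0.1 = 0.0003375
Highest score → author C.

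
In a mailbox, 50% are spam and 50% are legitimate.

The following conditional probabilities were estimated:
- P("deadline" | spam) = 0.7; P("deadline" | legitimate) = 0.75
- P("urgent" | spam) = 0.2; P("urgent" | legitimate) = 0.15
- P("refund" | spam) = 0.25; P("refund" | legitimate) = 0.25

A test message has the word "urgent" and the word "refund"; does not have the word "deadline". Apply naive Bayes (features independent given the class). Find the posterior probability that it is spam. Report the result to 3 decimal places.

spam: 0.5 × (1−0.7) × 0.2 × 0.25 = 0.0075
legitimate: 0.5 × (1−0.75) × 0.15 × 0.25 = 0.0046875
P(spam | x) = 0.0075 / 0.0121875 ≈ 0.615

0.615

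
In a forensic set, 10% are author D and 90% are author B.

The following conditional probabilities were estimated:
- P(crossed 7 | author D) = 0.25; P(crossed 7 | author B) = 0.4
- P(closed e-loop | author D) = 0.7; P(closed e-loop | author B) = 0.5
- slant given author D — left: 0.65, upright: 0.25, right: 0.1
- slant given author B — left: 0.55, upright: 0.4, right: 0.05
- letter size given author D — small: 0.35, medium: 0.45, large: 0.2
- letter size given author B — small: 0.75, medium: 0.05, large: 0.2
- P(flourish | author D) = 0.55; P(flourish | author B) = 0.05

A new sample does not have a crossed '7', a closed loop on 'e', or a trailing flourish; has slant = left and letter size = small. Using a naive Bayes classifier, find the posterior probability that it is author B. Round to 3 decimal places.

0.979

author D: 0.1 × (1−0.25) × (1−0.7) × 0.65 × 0.35 × (1−0.55) = 0.0023034375
author B: 0.9 × (1−0.4) × (1−0.5) × 0.55 × 0.75 × (1−0.05) = 0.10580625
P(author B | x) = 0.10580625 / 0.1081096875 ≈ 0.979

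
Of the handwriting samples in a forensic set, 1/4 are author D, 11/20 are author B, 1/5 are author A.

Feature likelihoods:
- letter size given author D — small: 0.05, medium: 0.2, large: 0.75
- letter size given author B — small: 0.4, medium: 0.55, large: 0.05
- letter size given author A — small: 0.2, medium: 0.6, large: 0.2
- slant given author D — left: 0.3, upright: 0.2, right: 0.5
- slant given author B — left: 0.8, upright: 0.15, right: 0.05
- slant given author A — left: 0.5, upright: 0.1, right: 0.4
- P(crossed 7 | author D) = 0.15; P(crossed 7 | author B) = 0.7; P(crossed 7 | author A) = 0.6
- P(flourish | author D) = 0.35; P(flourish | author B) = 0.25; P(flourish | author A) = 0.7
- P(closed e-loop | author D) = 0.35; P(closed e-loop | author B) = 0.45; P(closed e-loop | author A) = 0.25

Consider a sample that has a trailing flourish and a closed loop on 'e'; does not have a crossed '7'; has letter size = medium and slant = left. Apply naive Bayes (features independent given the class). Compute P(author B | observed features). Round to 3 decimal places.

0.586

author D: 0.25 × 0.2 × 0.3 × (1−0.15) × 0.35 × 0.35 = 0.001561875
author B: 0.55 × 0.55 × 0.8 × (1−0.7) × 0.25 × 0.45 = 0.0081675
author A: 0.2 × 0.6 × 0.5 × (1−0.6) × 0.7 × 0.25 = 0.0042
P(author B | x) = 0.0081675 / 0.013929375 ≈ 0.586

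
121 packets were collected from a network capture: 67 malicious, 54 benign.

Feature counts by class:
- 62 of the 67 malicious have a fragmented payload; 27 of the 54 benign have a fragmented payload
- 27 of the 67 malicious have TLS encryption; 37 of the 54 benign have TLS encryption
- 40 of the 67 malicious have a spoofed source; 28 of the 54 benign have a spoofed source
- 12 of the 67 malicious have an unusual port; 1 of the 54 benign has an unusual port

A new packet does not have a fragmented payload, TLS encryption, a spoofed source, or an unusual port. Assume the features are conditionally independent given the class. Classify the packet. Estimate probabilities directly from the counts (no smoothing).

malicious: (67/121) × (5/67) × (40/67) × (27/67) × (55/67) ≈ 0.00816106
benign: (54/121) × (27/54) × (17/54) × (26/54) × (53/54) ≈ 0.0331967
Highest score → benign.

benign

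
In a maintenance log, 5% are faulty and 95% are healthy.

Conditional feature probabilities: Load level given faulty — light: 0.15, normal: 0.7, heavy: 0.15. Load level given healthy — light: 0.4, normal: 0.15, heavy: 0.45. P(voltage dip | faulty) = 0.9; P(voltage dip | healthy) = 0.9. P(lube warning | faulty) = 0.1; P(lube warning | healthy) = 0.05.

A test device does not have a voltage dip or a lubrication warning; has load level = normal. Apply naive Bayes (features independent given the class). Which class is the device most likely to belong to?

faulty: 0.05 × 0.7 × (1−0.9) × (1−0.1) = 0.00315
healthy: 0.95 × 0.15 × (1−0.9) × (1−0.05) = 0.0135375
Highest score → healthy.

healthy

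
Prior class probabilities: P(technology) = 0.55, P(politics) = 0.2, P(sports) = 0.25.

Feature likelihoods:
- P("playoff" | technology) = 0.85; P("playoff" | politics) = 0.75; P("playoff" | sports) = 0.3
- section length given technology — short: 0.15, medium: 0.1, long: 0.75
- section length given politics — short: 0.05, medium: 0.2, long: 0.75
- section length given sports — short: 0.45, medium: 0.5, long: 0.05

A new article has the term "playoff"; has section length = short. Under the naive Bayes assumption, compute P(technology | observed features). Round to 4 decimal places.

technology: 0.55 × 0.85 × 0.15 = 0.070125
politics: 0.2 × 0.75 × 0.05 = 0.0075
sports: 0.25 × 0.3 × 0.45 = 0.03375
P(technology | x) = 0.070125 / 0.111375 ≈ 0.6296

0.6296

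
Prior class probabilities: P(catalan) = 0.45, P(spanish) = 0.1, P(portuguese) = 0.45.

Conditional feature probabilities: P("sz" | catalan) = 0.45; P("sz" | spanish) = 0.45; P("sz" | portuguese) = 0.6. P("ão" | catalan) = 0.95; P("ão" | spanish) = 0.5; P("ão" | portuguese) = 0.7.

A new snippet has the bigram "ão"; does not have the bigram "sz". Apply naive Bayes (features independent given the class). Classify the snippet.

catalan

catalan: 0.45 × (1−0.45) × 0.95 = 0.235125
spanish: 0.1 × (1−0.45) × 0.5 = 0.0275
portuguese: 0.45 × (1−0.6) × 0.7 = 0.126
Highest score → catalan.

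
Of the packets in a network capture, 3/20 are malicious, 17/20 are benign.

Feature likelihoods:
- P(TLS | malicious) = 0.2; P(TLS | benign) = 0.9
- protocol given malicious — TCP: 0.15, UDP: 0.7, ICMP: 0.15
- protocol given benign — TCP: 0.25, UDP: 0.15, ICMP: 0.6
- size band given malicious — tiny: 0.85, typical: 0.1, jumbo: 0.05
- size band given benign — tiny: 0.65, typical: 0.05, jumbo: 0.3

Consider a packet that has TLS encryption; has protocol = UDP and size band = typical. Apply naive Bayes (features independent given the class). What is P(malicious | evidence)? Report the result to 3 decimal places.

0.268

malicious: 0.15 × 0.2 × 0.7 × 0.1 = 0.0021
benign: 0.85 × 0.9 × 0.15 × 0.05 = 0.0057375
P(malicious | x) = 0.0021 / 0.0078375 ≈ 0.268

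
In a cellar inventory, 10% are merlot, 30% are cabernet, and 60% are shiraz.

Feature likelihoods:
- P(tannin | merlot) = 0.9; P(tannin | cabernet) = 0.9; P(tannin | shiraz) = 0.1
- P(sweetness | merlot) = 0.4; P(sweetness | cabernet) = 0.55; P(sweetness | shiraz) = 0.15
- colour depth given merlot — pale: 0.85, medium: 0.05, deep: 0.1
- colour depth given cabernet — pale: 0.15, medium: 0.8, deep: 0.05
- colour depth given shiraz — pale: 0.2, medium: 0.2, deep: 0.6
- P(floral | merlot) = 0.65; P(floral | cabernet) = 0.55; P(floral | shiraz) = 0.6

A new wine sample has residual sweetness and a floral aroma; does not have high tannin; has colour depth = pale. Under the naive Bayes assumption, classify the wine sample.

shiraz

merlot: 0.1 × (1−0.9) × 0.4 × 0.85 × 0.65 = 0.00221
cabernet: 0.3 × (1−0.9) × 0.55 × 0.15 × 0.55 = 0.00136125
shiraz: 0.6 × (1−0.1) × 0.15 × 0.2 × 0.6 = 0.00972
Highest score → shiraz.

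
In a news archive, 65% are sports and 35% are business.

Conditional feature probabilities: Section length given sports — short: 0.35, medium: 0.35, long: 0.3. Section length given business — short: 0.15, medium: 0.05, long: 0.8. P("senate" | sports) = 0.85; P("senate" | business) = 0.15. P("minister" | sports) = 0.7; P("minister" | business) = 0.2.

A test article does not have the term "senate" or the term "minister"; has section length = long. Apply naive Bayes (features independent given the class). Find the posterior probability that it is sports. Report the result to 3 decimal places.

0.044

sports: 0.65 × 0.3 × (1−0.85) × (1−0.7) = 0.008775
business: 0.35 × 0.8 × (1−0.15) × (1−0.2) = 0.1904
P(sports | x) = 0.008775 / 0.199175 ≈ 0.044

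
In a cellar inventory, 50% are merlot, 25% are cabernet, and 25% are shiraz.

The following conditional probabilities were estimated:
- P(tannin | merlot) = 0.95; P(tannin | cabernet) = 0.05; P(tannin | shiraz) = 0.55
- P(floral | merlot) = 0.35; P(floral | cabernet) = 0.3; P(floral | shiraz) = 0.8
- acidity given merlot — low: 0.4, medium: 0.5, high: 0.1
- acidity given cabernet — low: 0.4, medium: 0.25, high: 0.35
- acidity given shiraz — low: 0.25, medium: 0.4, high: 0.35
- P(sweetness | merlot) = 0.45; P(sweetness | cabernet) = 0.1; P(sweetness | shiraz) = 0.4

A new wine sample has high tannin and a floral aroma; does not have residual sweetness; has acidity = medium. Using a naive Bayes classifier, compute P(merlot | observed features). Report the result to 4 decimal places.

merlot: 0.5 × 0.95 × 0.35 × 0.5 × (1−0.45) = 0.04571875
cabernet: 0.25 × 0.05 × 0.3 × 0.25 × (1−0.1) = 0.00084375
shiraz: 0.25 × 0.55 × 0.8 × 0.4 × (1−0.4) = 0.0264
P(merlot | x) = 0.04571875 / 0.0729625 ≈ 0.6266

0.6266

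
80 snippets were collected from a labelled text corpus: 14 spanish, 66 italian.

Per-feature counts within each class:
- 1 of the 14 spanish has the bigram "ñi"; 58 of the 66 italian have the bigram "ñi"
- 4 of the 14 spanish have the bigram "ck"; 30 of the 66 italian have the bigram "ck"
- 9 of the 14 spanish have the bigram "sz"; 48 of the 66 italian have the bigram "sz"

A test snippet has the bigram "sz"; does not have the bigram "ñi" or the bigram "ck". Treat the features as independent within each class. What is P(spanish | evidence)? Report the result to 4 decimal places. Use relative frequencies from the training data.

0.6529

spanish: (14/80) × (13/14) × (10/14) × (9/14) ≈ 0.0746173
italian: (66/80) × (8/66) × (36/66) × (48/66) ≈ 0.0396694
P(spanish | x) = 0.0746173 / 0.1142867 ≈ 0.6529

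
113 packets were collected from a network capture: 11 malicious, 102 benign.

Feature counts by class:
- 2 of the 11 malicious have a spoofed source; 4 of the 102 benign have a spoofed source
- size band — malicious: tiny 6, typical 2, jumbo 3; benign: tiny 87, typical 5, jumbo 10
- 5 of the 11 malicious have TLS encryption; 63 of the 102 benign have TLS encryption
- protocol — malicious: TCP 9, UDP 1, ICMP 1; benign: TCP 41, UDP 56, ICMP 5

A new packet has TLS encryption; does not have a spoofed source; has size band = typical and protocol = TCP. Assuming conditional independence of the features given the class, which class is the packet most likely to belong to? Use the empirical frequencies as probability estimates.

malicious: (11/113) × (9/11) × (2/11) × (5/11) × (9/11) ≈ 0.00538553
benign: (102/113) × (98/102) × (5/102) × (63/102) × (41/102) ≈ 0.0105546
Highest score → benign.

benign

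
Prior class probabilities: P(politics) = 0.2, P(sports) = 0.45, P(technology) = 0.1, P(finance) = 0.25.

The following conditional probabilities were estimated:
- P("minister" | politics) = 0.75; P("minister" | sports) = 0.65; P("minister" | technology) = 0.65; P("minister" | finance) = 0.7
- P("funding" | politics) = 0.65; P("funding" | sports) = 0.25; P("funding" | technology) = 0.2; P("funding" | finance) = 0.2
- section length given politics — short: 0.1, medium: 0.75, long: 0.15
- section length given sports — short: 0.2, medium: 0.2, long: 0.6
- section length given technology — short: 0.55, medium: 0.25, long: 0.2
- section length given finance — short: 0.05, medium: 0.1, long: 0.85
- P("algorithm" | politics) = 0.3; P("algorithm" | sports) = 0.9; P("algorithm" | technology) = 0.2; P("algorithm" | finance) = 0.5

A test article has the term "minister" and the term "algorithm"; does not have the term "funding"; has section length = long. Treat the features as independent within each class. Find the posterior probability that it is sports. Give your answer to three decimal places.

0.649

politics: 0.2 × 0.75 × (1−0.65) × 0.15 × 0.3 = 0.0023625
sports: 0.45 × 0.65 × (1−0.25) × 0.6 × 0.9 = 0.1184625
technology: 0.1 × 0.65 × (1−0.2) × 0.2 × 0.2 = 0.00208
finance: 0.25 × 0.7 × (1−0.2) × 0.85 × 0.5 = 0.0595
P(sports | x) = 0.1184625 / 0.182405 ≈ 0.649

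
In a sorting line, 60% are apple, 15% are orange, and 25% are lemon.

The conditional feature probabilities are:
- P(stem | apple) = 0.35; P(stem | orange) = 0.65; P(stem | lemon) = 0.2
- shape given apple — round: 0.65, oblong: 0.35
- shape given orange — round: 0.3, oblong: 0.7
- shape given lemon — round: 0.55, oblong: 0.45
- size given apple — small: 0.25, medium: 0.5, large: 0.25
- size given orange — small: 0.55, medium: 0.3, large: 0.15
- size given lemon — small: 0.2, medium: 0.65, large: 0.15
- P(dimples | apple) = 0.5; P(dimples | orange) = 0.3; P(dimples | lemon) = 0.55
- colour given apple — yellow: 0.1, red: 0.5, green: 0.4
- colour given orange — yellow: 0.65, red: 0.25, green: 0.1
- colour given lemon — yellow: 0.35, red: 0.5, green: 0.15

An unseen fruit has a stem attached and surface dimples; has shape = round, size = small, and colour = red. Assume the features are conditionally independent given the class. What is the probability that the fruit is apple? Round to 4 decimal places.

0.7583

apple: 0.6 × 0.35 × 0.65 × 0.25 × 0.5 × 0.5 = 0.00853125
orange: 0.15 × 0.65 × 0.3 × 0.55 × 0.3 × 0.25 = 0.0012065625
lemon: 0.25 × 0.2 × 0.55 × 0.2 × 0.55 × 0.5 = 0.0015125
P(apple | x) = 0.00853125 / 0.0112503125 ≈ 0.7583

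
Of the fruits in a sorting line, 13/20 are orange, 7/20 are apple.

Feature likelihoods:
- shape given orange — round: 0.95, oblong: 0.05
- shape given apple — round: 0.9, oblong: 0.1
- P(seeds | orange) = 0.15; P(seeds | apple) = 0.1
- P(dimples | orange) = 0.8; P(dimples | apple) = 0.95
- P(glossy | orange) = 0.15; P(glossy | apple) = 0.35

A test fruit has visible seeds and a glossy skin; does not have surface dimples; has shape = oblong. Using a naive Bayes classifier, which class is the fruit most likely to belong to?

orange: 0.65 × 0.05 × 0.15 × (1−0.8) × 0.15 = 0.00014625
apple: 0.35 × 0.1 × 0.1 × (1−0.95) × 0.35 = 0.00006125
Highest score → orange.

orange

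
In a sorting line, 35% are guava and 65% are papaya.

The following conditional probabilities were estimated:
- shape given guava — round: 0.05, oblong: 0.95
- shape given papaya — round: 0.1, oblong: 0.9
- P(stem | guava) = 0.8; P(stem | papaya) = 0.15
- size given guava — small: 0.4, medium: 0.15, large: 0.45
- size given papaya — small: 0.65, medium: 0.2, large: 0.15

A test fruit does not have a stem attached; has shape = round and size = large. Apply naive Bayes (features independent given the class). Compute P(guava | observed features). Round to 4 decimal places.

guava: 0.35 × 0.05 × (1−0.8) × 0.45 = 0.001575
papaya: 0.65 × 0.1 × (1−0.15) × 0.15 = 0.0082875
P(guava | x) = 0.001575 / 0.0098625 ≈ 0.1597

0.1597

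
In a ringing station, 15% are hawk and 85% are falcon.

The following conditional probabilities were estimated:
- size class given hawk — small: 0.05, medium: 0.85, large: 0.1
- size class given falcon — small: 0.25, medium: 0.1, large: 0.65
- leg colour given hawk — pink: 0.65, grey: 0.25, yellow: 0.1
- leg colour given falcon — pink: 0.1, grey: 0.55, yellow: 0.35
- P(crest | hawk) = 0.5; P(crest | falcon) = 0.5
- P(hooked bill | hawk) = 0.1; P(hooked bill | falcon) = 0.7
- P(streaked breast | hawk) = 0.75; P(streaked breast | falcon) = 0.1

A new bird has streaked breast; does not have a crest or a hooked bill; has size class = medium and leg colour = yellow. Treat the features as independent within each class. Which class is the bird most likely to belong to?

hawk: 0.15 × 0.85 × 0.1 × (1−0.5) × (1−0.1) × 0.75 = 0.004303125
falcon: 0.85 × 0.1 × 0.35 × (1−0.5) × (1−0.7) × 0.1 = 0.00044625
Highest score → hawk.

hawk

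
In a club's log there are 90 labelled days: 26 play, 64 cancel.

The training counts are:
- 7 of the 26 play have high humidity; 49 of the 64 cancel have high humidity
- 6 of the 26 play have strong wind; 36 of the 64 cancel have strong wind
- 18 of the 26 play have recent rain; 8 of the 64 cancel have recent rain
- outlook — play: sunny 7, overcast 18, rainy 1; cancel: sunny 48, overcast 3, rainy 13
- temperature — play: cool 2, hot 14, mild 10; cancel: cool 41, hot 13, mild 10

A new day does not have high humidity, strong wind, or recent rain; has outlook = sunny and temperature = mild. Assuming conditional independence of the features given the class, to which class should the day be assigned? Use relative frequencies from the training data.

cancel

play: (26/90) × (19/26) × (20/26) × (8/26) × (7/26) × (10/26) ≈ 0.00517411
cancel: (64/90) × (15/64) × (28/64) × (56/64) × (48/64) × (10/64) = 0.007476806640625
Highest score → cancel.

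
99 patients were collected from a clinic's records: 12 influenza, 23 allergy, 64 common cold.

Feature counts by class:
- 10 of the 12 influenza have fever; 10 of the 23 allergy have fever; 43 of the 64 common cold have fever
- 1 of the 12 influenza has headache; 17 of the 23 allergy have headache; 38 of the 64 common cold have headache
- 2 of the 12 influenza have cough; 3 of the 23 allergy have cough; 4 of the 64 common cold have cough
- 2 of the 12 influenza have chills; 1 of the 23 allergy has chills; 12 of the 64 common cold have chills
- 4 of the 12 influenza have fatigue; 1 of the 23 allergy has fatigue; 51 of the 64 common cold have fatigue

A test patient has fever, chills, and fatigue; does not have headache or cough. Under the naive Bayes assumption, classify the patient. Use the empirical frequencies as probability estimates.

common cold

influenza: (12/99) × (10/12) × (11/12) × (10/12) × (2/12) × (4/12) ≈ 0.00428669
allergy: (23/99) × (10/23) × (6/23) × (20/23) × (1/23) × (1/23) ≈ 0.0000433146
common cold: (64/99) × (43/64) × (26/64) × (60/64) × (12/64) × (51/64) ≈ 0.0247166
Highest score → common cold.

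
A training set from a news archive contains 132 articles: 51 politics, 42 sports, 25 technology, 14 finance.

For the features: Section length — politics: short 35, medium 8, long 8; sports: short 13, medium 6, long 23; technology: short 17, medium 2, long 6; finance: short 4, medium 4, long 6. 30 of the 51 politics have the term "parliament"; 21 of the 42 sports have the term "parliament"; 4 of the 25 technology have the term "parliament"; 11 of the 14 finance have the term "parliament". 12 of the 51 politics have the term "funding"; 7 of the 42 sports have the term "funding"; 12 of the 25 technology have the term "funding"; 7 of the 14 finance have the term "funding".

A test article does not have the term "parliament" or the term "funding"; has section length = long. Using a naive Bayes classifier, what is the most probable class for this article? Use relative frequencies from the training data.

sports

politics: (51/132) × (8/51) × (21/51) × (39/51) ≈ 0.0190836
sports: (42/132) × (23/42) × (21/42) × (35/42) ≈ 0.072601
technology: (25/132) × (6/25) × (21/25) × (13/25) ≈ 0.0198545
finance: (14/132) × (6/14) × (3/14) × (7/14) ≈ 0.00487013
Highest score → sports.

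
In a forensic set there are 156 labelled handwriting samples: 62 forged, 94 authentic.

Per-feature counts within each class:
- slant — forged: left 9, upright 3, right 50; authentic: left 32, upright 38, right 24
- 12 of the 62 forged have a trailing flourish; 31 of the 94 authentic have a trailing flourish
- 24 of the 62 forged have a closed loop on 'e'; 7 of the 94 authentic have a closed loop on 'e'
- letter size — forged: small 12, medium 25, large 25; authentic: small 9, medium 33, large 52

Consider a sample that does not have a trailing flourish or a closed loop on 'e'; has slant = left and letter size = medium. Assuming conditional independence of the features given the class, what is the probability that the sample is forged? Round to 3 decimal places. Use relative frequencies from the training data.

forged: (62/156) × (9/62) × (50/62) × (38/62) × (25/62) ≈ 0.0114984
authentic: (94/156) × (32/94) × (63/94) × (87/94) × (33/94) ≈ 0.04467
P(forged | x) = 0.0114984 / 0.0561684 ≈ 0.205

0.205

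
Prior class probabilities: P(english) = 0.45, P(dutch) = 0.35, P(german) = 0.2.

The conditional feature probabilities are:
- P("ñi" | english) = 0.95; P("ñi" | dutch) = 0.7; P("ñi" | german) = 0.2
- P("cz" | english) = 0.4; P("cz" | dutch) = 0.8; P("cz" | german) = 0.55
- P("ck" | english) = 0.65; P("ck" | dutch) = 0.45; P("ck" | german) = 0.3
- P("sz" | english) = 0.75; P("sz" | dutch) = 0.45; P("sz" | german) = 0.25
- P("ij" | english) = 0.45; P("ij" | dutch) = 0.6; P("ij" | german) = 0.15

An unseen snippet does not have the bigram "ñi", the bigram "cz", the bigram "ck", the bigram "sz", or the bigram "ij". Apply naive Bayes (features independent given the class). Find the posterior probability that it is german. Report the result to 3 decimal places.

0.910

english: 0.45 × (1−0.95) × (1−0.4) × (1−0.65) × (1−0.75) × (1−0.45) = 0.0006496875
dutch: 0.35 × (1−0.7) × (1−0.8) × (1−0.45) × (1−0.45) × (1−0.6) = 0.002541
german: 0.2 × (1−0.2) × (1−0.55) × (1−0.3) × (1−0.25) × (1−0.15) = 0.03213
P(german | x) = 0.03213 / 0.0353206875 ≈ 0.910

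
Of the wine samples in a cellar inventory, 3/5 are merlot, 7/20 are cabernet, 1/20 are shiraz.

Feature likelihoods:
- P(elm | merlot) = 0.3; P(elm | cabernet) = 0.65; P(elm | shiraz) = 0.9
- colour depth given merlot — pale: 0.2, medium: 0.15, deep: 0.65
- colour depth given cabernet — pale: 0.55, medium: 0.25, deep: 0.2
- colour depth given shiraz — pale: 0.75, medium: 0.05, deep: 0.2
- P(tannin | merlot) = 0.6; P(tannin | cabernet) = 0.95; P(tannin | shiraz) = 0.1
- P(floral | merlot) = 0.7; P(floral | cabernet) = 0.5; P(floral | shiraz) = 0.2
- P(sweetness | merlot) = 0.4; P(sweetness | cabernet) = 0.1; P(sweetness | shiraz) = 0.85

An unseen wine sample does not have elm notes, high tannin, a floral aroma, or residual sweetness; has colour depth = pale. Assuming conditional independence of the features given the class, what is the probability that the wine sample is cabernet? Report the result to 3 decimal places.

merlot: 0.6 × (1−0.3) × 0.2 × (1−0.6) × (1−0.7) × (1−0.4) = 0.006048
cabernet: 0.35 × (1−0.65) × 0.55 × (1−0.95) × (1−0.5) × (1−0.1) = 0.0015159375
shiraz: 0.05 × (1−0.9) × 0.75 × (1−0.1) × (1−0.2) × (1−0.85) = 0.000405
P(cabernet | x) = 0.0015159375 / 0.0079689375 ≈ 0.190

0.190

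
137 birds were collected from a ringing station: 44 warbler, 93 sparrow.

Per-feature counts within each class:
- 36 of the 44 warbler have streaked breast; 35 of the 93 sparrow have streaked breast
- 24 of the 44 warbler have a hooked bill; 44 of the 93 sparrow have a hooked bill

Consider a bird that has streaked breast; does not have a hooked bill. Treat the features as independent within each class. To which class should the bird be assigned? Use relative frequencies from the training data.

warbler: (44/137) × (36/44) × (20/44) ≈ 0.119443
sparrow: (93/137) × (35/93) × (49/93) ≈ 0.134605
Highest score → sparrow.

sparrow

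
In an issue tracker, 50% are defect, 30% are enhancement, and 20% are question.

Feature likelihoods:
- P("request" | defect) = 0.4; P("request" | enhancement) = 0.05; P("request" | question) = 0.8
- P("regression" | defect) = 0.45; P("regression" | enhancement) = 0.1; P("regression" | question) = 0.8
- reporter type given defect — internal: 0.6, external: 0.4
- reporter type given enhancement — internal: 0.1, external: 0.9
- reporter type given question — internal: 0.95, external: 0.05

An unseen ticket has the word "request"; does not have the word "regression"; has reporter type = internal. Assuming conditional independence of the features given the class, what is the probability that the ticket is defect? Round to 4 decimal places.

defect: 0.5 × 0.4 × (1−0.45) × 0.6 = 0.066
enhancement: 0.3 × 0.05 × (1−0.1) × 0.1 = 0.00135
question: 0.2 × 0.8 × (1−0.8) × 0.95 = 0.0304
P(defect | x) = 0.066 / 0.09775 ≈ 0.6752

0.6752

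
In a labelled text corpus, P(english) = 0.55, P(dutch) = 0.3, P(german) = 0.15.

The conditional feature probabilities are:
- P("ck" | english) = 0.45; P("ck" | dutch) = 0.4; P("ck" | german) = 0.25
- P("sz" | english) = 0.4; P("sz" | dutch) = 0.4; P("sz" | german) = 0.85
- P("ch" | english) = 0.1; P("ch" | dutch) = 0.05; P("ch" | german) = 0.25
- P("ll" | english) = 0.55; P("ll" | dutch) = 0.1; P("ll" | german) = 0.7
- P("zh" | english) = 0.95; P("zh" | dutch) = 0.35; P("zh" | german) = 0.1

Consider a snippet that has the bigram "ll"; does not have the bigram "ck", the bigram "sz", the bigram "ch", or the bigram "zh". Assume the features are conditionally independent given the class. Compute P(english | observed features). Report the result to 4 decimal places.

english: 0.55 × (1−0.45) × (1−0.4) × (1−0.1) × 0.55 × (1−0.95) = 0.004492125
dutch: 0.3 × (1−0.4) × (1−0.4) × (1−0.05) × 0.1 × (1−0.35) = 0.006669
german: 0.15 × (1−0.25) × (1−0.85) × (1−0.25) × 0.7 × (1−0.1) = 0.0079734375
P(english | x) = 0.004492125 / 0.0191345625 ≈ 0.2348

0.2348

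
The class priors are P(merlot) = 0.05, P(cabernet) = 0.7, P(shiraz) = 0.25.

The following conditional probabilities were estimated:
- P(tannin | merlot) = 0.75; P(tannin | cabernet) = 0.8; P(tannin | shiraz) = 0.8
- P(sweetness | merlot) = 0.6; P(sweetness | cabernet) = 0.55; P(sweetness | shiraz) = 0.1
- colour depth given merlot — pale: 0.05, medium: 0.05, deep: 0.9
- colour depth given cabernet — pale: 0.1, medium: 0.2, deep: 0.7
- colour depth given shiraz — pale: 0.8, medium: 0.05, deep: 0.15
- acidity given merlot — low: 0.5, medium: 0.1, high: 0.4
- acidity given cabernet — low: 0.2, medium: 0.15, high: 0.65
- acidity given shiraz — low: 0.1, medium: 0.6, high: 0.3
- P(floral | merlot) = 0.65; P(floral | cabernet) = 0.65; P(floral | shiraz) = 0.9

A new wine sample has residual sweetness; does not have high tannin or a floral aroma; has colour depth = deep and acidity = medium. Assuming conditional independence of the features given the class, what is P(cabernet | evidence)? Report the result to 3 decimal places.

merlot: 0.05 × (1−0.75) × 0.6 × 0.9 × 0.1 × (1−0.65) = 0.00023625
cabernet: 0.7 × (1−0.8) × 0.55 × 0.7 × 0.15 × (1−0.65) = 0.00282975
shiraz: 0.25 × (1−0.8) × 0.1 × 0.15 × 0.6 × (1−0.9) = 0.000045
P(cabernet | x) = 0.00282975 / 0.003111 ≈ 0.910

0.910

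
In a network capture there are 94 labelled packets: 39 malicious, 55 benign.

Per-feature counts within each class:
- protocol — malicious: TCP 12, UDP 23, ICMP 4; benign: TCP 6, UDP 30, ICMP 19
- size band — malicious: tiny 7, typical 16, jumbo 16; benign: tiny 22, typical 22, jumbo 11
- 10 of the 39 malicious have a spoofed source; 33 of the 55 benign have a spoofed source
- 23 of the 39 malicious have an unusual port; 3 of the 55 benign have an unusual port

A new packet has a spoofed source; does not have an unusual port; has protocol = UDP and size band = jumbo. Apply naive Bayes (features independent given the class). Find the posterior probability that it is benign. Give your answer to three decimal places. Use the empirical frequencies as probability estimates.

malicious: (39/94) × (23/39) × (16/39) × (10/39) × (16/39) ≈ 0.0105596
benign: (55/94) × (30/55) × (11/55) × (33/55) × (52/55) ≈ 0.0362089
P(benign | x) = 0.0362089 / 0.0467685 ≈ 0.774

0.774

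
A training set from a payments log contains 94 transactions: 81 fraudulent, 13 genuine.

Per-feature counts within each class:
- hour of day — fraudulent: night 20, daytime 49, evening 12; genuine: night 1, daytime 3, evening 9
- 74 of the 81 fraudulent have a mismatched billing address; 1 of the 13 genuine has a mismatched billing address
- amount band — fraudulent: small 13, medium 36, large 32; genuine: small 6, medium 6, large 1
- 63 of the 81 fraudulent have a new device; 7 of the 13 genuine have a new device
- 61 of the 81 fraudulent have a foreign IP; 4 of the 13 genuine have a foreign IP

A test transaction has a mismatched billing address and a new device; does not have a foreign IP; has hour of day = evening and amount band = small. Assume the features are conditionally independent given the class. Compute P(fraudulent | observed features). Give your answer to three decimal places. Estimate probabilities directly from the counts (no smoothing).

fraudulent: (81/94) × (12/81) × (74/81) × (13/81) × (63/81) × (20/81) ≈ 0.00359467
genuine: (13/94) × (9/13) × (1/13) × (6/13) × (7/13) × (9/13) ≈ 0.00126716
P(fraudulent | x) = 0.00359467 / 0.00486183 ≈ 0.739

0.739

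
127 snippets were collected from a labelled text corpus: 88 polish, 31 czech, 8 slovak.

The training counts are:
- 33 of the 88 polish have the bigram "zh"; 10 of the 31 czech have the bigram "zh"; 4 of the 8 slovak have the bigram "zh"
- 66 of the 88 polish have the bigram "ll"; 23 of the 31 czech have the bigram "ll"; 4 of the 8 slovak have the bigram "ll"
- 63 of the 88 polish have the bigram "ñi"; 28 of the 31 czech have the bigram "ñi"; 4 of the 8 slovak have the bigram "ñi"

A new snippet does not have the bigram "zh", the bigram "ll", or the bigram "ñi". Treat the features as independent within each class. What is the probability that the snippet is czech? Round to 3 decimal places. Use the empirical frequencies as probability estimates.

polish: (88/127) × (55/88) × (22/88) × (25/88) ≈ 0.0307579
czech: (31/127) × (21/31) × (8/31) × (3/31) ≈ 0.00412956
slovak: (8/127) × (4/8) × (4/8) × (4/8) ≈ 0.00787402
P(czech | x) = 0.00412956 / 0.04276148 ≈ 0.097

0.097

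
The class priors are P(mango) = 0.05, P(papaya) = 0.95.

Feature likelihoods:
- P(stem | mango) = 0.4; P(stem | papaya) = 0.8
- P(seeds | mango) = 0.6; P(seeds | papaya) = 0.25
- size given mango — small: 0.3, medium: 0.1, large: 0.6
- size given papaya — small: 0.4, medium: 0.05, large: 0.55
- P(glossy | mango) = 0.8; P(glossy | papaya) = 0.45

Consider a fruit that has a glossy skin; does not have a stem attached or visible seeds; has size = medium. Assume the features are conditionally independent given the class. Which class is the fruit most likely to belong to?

mango: 0.05 × (1−0.4) × (1−0.6) × 0.1 × 0.8 = 0.00096
papaya: 0.95 × (1−0.8) × (1−0.25) × 0.05 × 0.45 = 0.00320625
Highest score → papaya.

papaya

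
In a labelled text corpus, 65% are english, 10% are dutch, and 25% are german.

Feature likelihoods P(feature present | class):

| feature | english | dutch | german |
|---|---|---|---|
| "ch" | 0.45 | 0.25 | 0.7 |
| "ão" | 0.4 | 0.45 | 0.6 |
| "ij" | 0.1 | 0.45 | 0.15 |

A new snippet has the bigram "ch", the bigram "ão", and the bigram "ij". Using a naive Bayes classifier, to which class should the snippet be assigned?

german

english: 0.65 × 0.45 × 0.4 × 0.1 = 0.0117
dutch: 0.1 × 0.25 × 0.45 × 0.45 = 0.0050625
german: 0.25 × 0.7 × 0.6 × 0.15 = 0.01575
Highest score → german.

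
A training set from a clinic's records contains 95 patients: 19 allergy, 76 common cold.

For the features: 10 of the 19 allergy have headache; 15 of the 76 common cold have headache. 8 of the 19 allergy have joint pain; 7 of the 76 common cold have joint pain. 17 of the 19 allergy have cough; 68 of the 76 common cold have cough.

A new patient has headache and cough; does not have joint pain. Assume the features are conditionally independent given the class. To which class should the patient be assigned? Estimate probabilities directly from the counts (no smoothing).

allergy: (19/95) × (10/19) × (11/19) × (17/19) ≈ 0.0545269
common cold: (76/95) × (15/76) × (69/76) × (68/76) ≈ 0.128262
Highest score → common cold.

common cold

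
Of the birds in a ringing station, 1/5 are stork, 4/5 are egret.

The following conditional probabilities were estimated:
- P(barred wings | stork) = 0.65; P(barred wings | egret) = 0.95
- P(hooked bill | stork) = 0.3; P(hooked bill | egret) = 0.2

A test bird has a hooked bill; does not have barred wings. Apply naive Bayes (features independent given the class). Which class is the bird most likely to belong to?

stork

stork: 0.2 × (1−0.65) × 0.3 = 0.021
egret: 0.8 × (1−0.95) × 0.2 = 0.008
Highest score → stork.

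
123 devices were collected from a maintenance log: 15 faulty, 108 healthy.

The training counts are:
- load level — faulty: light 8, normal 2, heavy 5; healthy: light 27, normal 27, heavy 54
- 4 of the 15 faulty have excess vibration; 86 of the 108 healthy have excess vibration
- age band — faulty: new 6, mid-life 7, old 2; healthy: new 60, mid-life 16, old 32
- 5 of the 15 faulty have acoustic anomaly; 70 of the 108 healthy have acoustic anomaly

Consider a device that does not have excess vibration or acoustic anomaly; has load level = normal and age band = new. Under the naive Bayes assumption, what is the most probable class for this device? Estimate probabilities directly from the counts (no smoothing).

healthy

faulty: (15/123) × (2/15) × (11/15) × (6/15) × (10/15) ≈ 0.00317977
healthy: (108/123) × (27/108) × (22/108) × (60/108) × (38/108) ≈ 0.00874067
Highest score → healthy.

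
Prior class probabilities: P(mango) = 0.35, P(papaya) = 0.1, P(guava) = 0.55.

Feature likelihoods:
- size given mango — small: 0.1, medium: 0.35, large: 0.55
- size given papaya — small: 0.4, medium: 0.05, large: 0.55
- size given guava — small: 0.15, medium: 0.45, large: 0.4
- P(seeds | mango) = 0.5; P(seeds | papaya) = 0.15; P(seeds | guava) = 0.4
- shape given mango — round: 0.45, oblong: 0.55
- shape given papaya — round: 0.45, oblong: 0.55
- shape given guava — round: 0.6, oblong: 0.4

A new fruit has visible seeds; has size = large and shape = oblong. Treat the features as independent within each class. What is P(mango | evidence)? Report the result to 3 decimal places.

mango: 0.35 × 0.55 × 0.5 × 0.55 = 0.0529375
papaya: 0.1 × 0.55 × 0.15 × 0.55 = 0.0045375
guava: 0.55 × 0.4 × 0.4 × 0.4 = 0.0352
P(mango | x) = 0.0529375 / 0.092675 ≈ 0.571

0.571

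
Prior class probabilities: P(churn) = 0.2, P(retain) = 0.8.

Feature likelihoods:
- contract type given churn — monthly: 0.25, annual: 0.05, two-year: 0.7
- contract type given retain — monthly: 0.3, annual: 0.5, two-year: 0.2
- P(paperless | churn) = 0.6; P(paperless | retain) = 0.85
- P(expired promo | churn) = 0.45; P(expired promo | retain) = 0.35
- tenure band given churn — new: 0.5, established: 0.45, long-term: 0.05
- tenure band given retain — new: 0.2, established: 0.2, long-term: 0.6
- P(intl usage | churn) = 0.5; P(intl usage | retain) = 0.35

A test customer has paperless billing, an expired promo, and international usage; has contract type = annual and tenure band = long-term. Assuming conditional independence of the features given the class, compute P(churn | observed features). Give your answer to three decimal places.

0.003

churn: 0.2 × 0.05 × 0.6 × 0.45 × 0.05 × 0.5 = 0.0000675
retain: 0.8 × 0.5 × 0.85 × 0.35 × 0.6 × 0.35 = 0.02499
P(churn | x) = 0.0000675 / 0.0250575 ≈ 0.003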